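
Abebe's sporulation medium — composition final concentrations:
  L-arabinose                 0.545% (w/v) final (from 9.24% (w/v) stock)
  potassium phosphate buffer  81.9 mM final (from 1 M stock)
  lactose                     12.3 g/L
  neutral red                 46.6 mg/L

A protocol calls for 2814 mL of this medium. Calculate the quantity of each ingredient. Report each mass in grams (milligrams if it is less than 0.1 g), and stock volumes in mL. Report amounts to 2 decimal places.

Working volume: 2814 mL = 2.814 L.
L-arabinose: V = C2·V2/C1 = 0.545% ÷ 9.24% × 2814 mL = 165.98 mL
potassium phosphate buffer: V = C2·V2/C1 = 81.9 mM × 2814 mL ÷ 1000 mM = 230.47 mL
lactose: 12.3 g/L × 2.814 L = 34.61 g
neutral red: 46.6 mg/L × 2.814 L = 131.132 mg = 0.13 g

L-arabinose 165.98 mL; potassium phosphate buffer 230.47 mL; lactose 34.61 g; neutral red 0.13 g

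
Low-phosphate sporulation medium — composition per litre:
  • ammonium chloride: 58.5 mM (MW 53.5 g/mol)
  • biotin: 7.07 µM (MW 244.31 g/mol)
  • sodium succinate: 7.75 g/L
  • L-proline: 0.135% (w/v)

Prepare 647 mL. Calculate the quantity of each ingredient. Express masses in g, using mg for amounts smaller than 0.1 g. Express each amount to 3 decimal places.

ammonium chloride 2.025 g; biotin 1.118 mg; sodium succinate 5.014 g; L-proline 0.873 g

Working volume: 647 mL = 0.647 L.
ammonium chloride: 58.5 mmol/L × 53.5 g/mol × 0.647 L ÷ 1000 = 2.025 g
biotin: 7.07 µmol/L × 244.31 g/mol × 0.647 L ÷ 1000 = 1.118 mg
sodium succinate: 7.75 g/L × 0.647 L = 5.014 g
L-proline: 0.135 g per 100 mL × 647 mL ÷ 100 = 0.873 g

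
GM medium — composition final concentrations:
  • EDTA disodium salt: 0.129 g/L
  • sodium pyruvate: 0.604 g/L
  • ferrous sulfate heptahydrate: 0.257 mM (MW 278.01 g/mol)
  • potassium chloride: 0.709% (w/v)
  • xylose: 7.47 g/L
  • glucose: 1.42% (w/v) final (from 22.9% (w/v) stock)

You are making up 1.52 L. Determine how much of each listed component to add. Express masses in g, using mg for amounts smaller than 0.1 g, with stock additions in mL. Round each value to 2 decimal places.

Scale factor relative to 1 L: 1.52.
EDTA disodium salt: 0.129 g/L × 1.52 L = 0.20 g
sodium pyruvate: 0.604 g/L × 1.52 L = 0.92 g
ferrous sulfate heptahydrate: 0.257 mmol/L × 278.01 g/mol × 1.52 L ÷ 1000 = 0.11 g
potassium chloride: 0.709% w/v = 7.09 g/L → 7.09 × 1.52 L = 10.78 g
xylose: 7.47 g/L × 1.52 L = 11.35 g
glucose: V = C2·V2/C1 = 1.42% ÷ 22.9% × 1520 mL = 94.25 mL

EDTA disodium salt 0.20 g; sodium pyruvate 0.92 g; ferrous sulfate heptahydrate 0.11 g; potassium chloride 10.78 g; xylose 11.35 g; glucose 94.25 mL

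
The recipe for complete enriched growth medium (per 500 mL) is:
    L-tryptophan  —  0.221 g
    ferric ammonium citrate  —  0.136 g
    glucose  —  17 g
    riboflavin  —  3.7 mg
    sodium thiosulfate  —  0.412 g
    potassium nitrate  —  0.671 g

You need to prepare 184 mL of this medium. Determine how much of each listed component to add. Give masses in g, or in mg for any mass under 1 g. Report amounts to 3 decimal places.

L-tryptophan 81.328 mg; ferric ammonium citrate 50.048 mg; glucose 6.256 g; riboflavin 1.362 mg; sodium thiosulfate 151.616 mg; potassium nitrate 246.928 mg

Scale factor = 184 mL / 500 mL = 0.368.
L-tryptophan: 0.221 g × (184 mL / 500 mL) = 0.081328 g = 81.328 mg
ferric ammonium citrate: 0.136 g × (184 mL / 500 mL) = 0.050048 g = 50.048 mg
glucose: 17 g × (184 mL / 500 mL) = 6.256 g
riboflavin: 3.7 mg × (184 mL / 500 mL) = 1.362 mg
sodium thiosulfate: 0.412 g × (184 mL / 500 mL) = 0.151616 g = 151.616 mg
potassium nitrate: 0.671 g × (184 mL / 500 mL) = 0.246928 g = 246.928 mg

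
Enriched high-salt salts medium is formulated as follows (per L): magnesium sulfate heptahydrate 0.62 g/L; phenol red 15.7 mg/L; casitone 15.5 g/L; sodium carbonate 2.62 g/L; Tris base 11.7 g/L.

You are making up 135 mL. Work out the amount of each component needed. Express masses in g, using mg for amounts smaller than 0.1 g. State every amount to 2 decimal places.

Working volume: 135 mL = 0.135 L.
magnesium sulfate heptahydrate: 0.62 g/L × 0.135 L = 0.0837 g = 83.70 mg
phenol red: 15.7 mg/L × 0.135 L = 2.12 mg
casitone: 15.5 g/L × 0.135 L = 2.09 g
sodium carbonate: 2.62 g/L × 0.135 L = 0.35 g
Tris base: 11.7 g/L × 0.135 L = 1.58 g

magnesium sulfate heptahydrate 83.70 mg; phenol red 2.12 mg; casitone 2.09 g; sodium carbonate 0.35 g; Tris base 1.58 g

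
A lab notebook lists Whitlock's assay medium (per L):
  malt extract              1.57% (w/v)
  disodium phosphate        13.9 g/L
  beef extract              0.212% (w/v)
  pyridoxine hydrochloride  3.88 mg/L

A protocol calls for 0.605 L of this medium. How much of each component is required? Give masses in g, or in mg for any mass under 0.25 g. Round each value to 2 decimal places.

malt extract 9.50 g; disodium phosphate 8.41 g; beef extract 1.28 g; pyridoxine hydrochloride 2.35 mg

Scale factor relative to 1 L: 0.605.
malt extract: 1.57 g per 100 mL × 605 mL ÷ 100 = 9.50 g
disodium phosphate: 13.9 g/L × 0.605 L = 8.41 g
beef extract: 0.212% w/v = 2.12 g/L → 2.12 × 0.605 L = 1.28 g
pyridoxine hydrochloride: 3.88 mg/L × 0.605 L = 2.35 mg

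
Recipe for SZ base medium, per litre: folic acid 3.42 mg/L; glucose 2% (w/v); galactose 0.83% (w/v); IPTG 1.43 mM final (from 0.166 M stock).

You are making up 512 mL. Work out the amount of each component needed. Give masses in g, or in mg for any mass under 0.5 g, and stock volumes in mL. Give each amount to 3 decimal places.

folic acid 1.751 mg; glucose 10.240 g; galactose 4.250 g; IPTG 4.411 mL

Target volume = 512 mL = 0.512 L.
folic acid: 3.42 mg/L × 0.512 L = 1.751 mg
glucose: 2 g per 100 mL × 512 mL ÷ 100 = 10.240 g
galactose: 0.83% w/v = 8.3 g/L → 8.3 × 0.512 L = 4.250 g
IPTG: V = C2·V2/C1 = 1.43 mM × 512 mL ÷ 166 mM = 4.411 mL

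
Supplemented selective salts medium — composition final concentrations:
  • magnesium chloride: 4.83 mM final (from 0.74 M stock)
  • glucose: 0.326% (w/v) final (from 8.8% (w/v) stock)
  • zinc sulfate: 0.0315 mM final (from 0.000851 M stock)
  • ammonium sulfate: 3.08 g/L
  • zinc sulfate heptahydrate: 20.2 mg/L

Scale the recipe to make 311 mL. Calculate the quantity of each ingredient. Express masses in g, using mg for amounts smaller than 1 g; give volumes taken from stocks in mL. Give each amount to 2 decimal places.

magnesium chloride 2.03 mL; glucose 11.52 mL; zinc sulfate 11.51 mL; ammonium sulfate 957.88 mg; zinc sulfate heptahydrate 6.28 mg

Scale factor relative to 1 L: 0.311.
magnesium chloride: dilute stock: 4.83 mM × 311 mL ÷ 740 mM = 2.03 mL
glucose: dilute stock: 0.326% ÷ 8.8% × 311 mL = 11.52 mL
zinc sulfate: V = C2·V2/C1 = 0.0315 mM × 311 mL ÷ 0.851 mM = 11.51 mL
ammonium sulfate: 3.08 g/L × 0.311 L = 0.95788 g = 957.88 mg
zinc sulfate heptahydrate: 20.2 mg/L × 0.311 L = 6.28 mg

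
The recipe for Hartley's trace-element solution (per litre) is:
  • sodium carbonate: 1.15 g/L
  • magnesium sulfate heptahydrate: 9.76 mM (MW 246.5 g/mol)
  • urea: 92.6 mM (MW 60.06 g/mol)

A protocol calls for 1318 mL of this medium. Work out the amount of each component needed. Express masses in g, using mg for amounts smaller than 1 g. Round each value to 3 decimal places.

Scale factor relative to 1 L: 1.318.
sodium carbonate: 1.15 g/L × 1.318 L = 1.516 g
magnesium sulfate heptahydrate: 9.76 mmol/L × 246.5 g/mol × 1.318 L ÷ 1000 = 3.171 g
urea: 92.6 mmol/L × 60.06 g/mol × 1.318 L ÷ 1000 = 7.330 g

sodium carbonate 1.516 g; magnesium sulfate heptahydrate 3.171 g; urea 7.330 g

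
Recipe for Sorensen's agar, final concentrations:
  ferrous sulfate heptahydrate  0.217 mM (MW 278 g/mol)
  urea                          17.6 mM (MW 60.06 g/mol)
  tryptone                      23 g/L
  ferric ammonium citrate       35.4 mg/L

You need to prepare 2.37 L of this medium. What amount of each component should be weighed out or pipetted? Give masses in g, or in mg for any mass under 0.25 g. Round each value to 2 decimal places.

ferrous sulfate heptahydrate 142.97 mg; urea 2.51 g; tryptone 54.51 g; ferric ammonium citrate 83.90 mg

Working volume: 2.37 L.
ferrous sulfate heptahydrate: 0.217 mmol/L × 278 mg/mmol × 2.37 L = 142.97 mg
urea: 17.6 mmol/L × 60.06 g/mol × 2.37 L ÷ 1000 = 2.51 g
tryptone: 23 g/L × 2.37 L = 54.51 g
ferric ammonium citrate: 35.4 mg/L × 2.37 L = 83.90 mg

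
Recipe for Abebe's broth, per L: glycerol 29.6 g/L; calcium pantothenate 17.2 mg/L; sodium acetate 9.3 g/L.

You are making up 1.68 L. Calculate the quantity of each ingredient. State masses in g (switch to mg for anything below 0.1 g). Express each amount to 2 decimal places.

glycerol 49.73 g; calcium pantothenate 28.90 mg; sodium acetate 15.62 g

Scale factor relative to 1 L: 1.68.
glycerol: 29.6 g/L × 1.68 L = 49.73 g
calcium pantothenate: 17.2 mg/L × 1.68 L = 28.90 mg
sodium acetate: 9.3 g/L × 1.68 L = 15.62 g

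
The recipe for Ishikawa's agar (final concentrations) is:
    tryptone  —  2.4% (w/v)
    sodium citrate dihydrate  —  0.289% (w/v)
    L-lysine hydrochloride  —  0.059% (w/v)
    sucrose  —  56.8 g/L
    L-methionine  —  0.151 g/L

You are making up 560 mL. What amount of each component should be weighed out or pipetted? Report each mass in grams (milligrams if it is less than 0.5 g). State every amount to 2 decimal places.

Scale factor relative to 1 L: 0.56.
tryptone: 2.4% w/v = 24 g/L → 24 × 0.56 L = 13.44 g
sodium citrate dihydrate: 0.289% w/v = 2.89 g/L → 2.89 × 0.56 L = 1.62 g
L-lysine hydrochloride: 0.059% w/v = 0.59 g/L → 0.59 × 0.56 L = 0.3304 g = 330.40 mg
sucrose: 56.8 g/L × 0.56 L = 31.81 g
L-methionine: 0.151 g/L × 0.56 L = 0.08456 g = 84.56 mg

tryptone 13.44 g; sodium citrate dihydrate 1.62 g; L-lysine hydrochloride 330.40 mg; sucrose 31.81 g; L-methionine 84.56 mg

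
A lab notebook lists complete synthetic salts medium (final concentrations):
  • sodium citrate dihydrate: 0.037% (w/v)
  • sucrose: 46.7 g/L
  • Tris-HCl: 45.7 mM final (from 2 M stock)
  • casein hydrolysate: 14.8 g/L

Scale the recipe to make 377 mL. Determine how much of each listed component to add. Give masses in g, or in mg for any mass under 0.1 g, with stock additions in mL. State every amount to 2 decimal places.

sodium citrate dihydrate 0.14 g; sucrose 17.61 g; Tris-HCl 8.61 mL; casein hydrolysate 5.58 g

Working volume: 377 mL = 0.377 L.
sodium citrate dihydrate: 0.037 g per 100 mL × 377 mL ÷ 100 = 0.14 g
sucrose: 46.7 g/L × 0.377 L = 17.61 g
Tris-HCl: C1V1 = C2V2 → 45.7 mM × 377 mL ÷ 2000 mM = 8.61 mL
casein hydrolysate: 14.8 g/L × 0.377 L = 5.58 g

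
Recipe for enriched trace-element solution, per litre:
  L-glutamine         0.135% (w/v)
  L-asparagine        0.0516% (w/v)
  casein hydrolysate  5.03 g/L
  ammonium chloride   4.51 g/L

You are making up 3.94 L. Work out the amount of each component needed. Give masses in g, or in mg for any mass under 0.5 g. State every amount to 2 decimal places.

Scale factor relative to 1 L: 3.94.
L-glutamine: 0.135% w/v = 1.35 g/L → 1.35 × 3.94 L = 5.32 g
L-asparagine: 0.0516% w/v = 0.516 g/L → 0.516 × 3.94 L = 2.03 g
casein hydrolysate: 5.03 g/L × 3.94 L = 19.82 g
ammonium chloride: 4.51 g/L × 3.94 L = 17.77 g

L-glutamine 5.32 g; L-asparagine 2.03 g; casein hydrolysate 19.82 g; ammonium chloride 17.77 g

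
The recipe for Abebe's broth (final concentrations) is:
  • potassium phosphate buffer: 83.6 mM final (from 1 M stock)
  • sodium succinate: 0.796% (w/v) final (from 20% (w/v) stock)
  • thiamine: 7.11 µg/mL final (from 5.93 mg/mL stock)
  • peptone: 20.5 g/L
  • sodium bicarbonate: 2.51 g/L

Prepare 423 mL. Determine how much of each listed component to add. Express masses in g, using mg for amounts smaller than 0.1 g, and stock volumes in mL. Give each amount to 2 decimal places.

Working volume: 423 mL = 0.423 L.
potassium phosphate buffer: C1V1 = C2V2 → 83.6 mM × 423 mL ÷ 1000 mM = 35.36 mL
sodium succinate: dilute stock: 0.796% ÷ 20% × 423 mL = 16.84 mL
thiamine: dilute stock: 7.11 µg/mL × 423 mL ÷ 5930 µg/mL = 0.51 mL
peptone: 20.5 g/L × 0.423 L = 8.67 g
sodium bicarbonate: 2.51 g/L × 0.423 L = 1.06 g

potassium phosphate buffer 35.36 mL; sodium succinate 16.84 mL; thiamine 0.51 mL; peptone 8.67 g; sodium bicarbonate 1.06 g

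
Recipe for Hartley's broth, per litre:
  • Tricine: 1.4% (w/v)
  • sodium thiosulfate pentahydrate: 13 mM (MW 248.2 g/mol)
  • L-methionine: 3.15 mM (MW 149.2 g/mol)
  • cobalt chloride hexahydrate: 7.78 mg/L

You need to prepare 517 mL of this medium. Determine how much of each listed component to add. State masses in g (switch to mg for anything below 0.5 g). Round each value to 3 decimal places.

Tricine 7.238 g; sodium thiosulfate pentahydrate 1.668 g; L-methionine 242.980 mg; cobalt chloride hexahydrate 4.022 mg

Scale factor relative to 1 L: 0.517.
Tricine: 1.4 g per 100 mL × 517 mL ÷ 100 = 7.238 g
sodium thiosulfate pentahydrate: 13 mmol/L × 248.2 g/mol × 0.517 L ÷ 1000 = 1.668 g
L-methionine: 3.15 mmol/L × 149.2 mg/mmol × 0.517 L = 242.980 mg
cobalt chloride hexahydrate: 7.78 mg/L × 0.517 L = 4.022 mg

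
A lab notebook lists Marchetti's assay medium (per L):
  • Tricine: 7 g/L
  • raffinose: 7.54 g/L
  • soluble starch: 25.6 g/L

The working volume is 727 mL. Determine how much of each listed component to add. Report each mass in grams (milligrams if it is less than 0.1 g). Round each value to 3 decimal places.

Tricine 5.089 g; raffinose 5.482 g; soluble starch 18.611 g

Scale factor relative to 1 L: 0.727.
Tricine: 7 g/L × 0.727 L = 5.089 g
raffinose: 7.54 g/L × 0.727 L = 5.482 g
soluble starch: 25.6 g/L × 0.727 L = 18.611 g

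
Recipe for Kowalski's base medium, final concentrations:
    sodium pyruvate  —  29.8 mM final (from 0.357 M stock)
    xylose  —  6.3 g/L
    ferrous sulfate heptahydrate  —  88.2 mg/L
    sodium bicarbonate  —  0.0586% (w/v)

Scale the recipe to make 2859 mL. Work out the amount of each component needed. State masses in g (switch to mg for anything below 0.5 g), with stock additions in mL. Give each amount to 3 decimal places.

sodium pyruvate 238.650 mL; xylose 18.012 g; ferrous sulfate heptahydrate 252.164 mg; sodium bicarbonate 1.675 g

Target volume = 2859 mL = 2.859 L.
sodium pyruvate: C1V1 = C2V2 → 29.8 mM × 2859 mL ÷ 357 mM = 238.650 mL
xylose: 6.3 g/L × 2.859 L = 18.012 g
ferrous sulfate heptahydrate: 88.2 mg/L × 2.859 L = 252.164 mg
sodium bicarbonate: 0.0586% w/v = 0.586 g/L → 0.586 × 2.859 L = 1.675 g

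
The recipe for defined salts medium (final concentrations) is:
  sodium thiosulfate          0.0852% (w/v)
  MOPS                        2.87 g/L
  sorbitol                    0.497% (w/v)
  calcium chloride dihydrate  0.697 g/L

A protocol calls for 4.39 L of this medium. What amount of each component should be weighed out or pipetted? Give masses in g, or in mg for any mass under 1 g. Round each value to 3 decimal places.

Scale factor relative to 1 L: 4.39.
sodium thiosulfate: 0.0852 g per 100 mL × 4390 mL ÷ 100 = 3.740 g
MOPS: 2.87 g/L × 4.39 L = 12.599 g
sorbitol: 0.497 g per 100 mL × 4390 mL ÷ 100 = 21.818 g
calcium chloride dihydrate: 0.697 g/L × 4.39 L = 3.060 g

sodium thiosulfate 3.740 g; MOPS 12.599 g; sorbitol 21.818 g; calcium chloride dihydrate 3.060 g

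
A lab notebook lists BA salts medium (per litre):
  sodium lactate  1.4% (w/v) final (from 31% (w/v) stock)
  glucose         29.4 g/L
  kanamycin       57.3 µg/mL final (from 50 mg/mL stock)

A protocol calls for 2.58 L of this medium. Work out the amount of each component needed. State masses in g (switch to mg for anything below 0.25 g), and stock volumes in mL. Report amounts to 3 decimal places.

Working volume: 2.58 L.
sodium lactate: dilute stock: 1.4% ÷ 31% × 2580 mL = 116.516 mL
glucose: 29.4 g/L × 2.58 L = 75.852 g
kanamycin: dilute stock: 57.3 µg/mL × 2580 mL ÷ 50000 µg/mL = 2.957 mL

sodium lactate 116.516 mL; glucose 75.852 g; kanamycin 2.957 mL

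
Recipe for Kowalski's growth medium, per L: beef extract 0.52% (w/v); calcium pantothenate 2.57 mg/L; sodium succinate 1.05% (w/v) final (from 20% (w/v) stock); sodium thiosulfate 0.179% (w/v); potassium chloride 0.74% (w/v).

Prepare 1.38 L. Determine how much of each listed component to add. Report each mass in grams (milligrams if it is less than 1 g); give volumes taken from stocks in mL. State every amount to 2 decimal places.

Working volume: 1.38 L.
beef extract: 0.52% w/v = 5.2 g/L → 5.2 × 1.38 L = 7.18 g
calcium pantothenate: 2.57 mg/L × 1.38 L = 3.55 mg
sodium succinate: V = C2·V2/C1 = 1.05% ÷ 20% × 1380 mL = 72.45 mL
sodium thiosulfate: 0.179 g per 100 mL × 1380 mL ÷ 100 = 2.47 g
potassium chloride: 0.74 g per 100 mL × 1380 mL ÷ 100 = 10.21 g

beef extract 7.18 g; calcium pantothenate 3.55 mg; sodium succinate 72.45 mL; sodium thiosulfate 2.47 g; potassium chloride 10.21 g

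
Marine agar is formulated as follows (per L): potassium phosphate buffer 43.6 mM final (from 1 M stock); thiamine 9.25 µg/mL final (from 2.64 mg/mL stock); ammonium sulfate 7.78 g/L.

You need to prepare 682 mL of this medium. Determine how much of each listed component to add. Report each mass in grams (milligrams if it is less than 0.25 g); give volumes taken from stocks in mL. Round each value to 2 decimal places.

Working volume: 682 mL = 0.682 L.
potassium phosphate buffer: dilute stock: 43.6 mM × 682 mL ÷ 1000 mM = 29.74 mL
thiamine: V = C2·V2/C1 = 9.25 µg/mL × 682 mL ÷ 2640 µg/mL = 2.39 mL
ammonium sulfate: 7.78 g/L × 0.682 L = 5.31 g

potassium phosphate buffer 29.74 mL; thiamine 2.39 mL; ammonium sulfate 5.31 g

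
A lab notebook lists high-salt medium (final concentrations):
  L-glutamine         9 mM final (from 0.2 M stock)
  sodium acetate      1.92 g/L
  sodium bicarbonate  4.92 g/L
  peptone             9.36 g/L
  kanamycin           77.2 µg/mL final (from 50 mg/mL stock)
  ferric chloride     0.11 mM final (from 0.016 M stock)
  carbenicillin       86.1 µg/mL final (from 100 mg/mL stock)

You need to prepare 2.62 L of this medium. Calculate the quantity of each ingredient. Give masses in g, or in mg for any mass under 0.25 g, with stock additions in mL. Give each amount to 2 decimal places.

L-glutamine 117.90 mL; sodium acetate 5.03 g; sodium bicarbonate 12.89 g; peptone 24.52 g; kanamycin 4.05 mL; ferric chloride 18.01 mL; carbenicillin 2.26 mL

Scale factor relative to 1 L: 2.62.
L-glutamine: dilute stock: 9 mM × 2620 mL ÷ 200 mM = 117.90 mL
sodium acetate: 1.92 g/L × 2.62 L = 5.03 g
sodium bicarbonate: 4.92 g/L × 2.62 L = 12.89 g
peptone: 9.36 g/L × 2.62 L = 24.52 g
kanamycin: C1V1 = C2V2 → 77.2 µg/mL × 2620 mL ÷ 50000 µg/mL = 4.05 mL
ferric chloride: V = C2·V2/C1 = 0.11 mM × 2620 mL ÷ 16 mM = 18.01 mL
carbenicillin: dilute stock: 86.1 µg/mL × 2620 mL ÷ 100000 µg/mL = 2.26 mL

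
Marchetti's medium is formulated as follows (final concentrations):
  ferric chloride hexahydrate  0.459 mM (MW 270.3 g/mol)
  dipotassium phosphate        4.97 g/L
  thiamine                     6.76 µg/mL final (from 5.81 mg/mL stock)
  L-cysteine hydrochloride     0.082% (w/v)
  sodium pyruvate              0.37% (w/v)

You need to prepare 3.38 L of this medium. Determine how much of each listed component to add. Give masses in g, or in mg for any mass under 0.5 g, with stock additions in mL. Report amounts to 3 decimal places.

Scale factor relative to 1 L: 3.38.
ferric chloride hexahydrate: 0.459 mmol/L × 270.3 mg/mmol × 3.38 L = 419.349 mg
dipotassium phosphate: 4.97 g/L × 3.38 L = 16.799 g
thiamine: V = C2·V2/C1 = 6.76 µg/mL × 3380 mL ÷ 5810 µg/mL = 3.933 mL
L-cysteine hydrochloride: 0.082 g per 100 mL × 3380 mL ÷ 100 = 2.772 g
sodium pyruvate: 0.37 g per 100 mL × 3380 mL ÷ 100 = 12.506 g

ferric chloride hexahydrate 419.349 mg; dipotassium phosphate 16.799 g; thiamine 3.933 mL; L-cysteine hydrochloride 2.772 g; sodium pyruvate 12.506 g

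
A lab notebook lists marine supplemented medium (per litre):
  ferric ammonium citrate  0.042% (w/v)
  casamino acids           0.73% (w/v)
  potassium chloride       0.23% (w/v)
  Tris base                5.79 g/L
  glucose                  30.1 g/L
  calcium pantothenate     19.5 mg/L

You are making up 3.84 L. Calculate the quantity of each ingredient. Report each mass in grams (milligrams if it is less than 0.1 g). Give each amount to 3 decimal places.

Scale factor relative to 1 L: 3.84.
ferric ammonium citrate: 0.042% w/v = 0.42 g/L → 0.42 × 3.84 L = 1.613 g
casamino acids: 0.73% w/v = 7.3 g/L → 7.3 × 3.84 L = 28.032 g
potassium chloride: 0.23 g per 100 mL × 3840 mL ÷ 100 = 8.832 g
Tris base: 5.79 g/L × 3.84 L = 22.234 g
glucose: 30.1 g/L × 3.84 L = 115.584 g
calcium pantothenate: 19.5 mg/L × 3.84 L = 74.880 mg

ferric ammonium citrate 1.613 g; casamino acids 28.032 g; potassium chloride 8.832 g; Tris base 22.234 g; glucose 115.584 g; calcium pantothenate 74.880 mg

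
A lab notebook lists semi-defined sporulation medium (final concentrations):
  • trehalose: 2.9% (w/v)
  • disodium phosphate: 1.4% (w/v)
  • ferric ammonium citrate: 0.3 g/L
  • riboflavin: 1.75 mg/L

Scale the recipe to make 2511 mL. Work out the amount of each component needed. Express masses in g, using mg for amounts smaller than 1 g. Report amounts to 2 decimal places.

Target volume = 2511 mL = 2.511 L.
trehalose: 2.9 g per 100 mL × 2511 mL ÷ 100 = 72.82 g
disodium phosphate: 1.4% w/v = 14 g/L → 14 × 2.511 L = 35.15 g
ferric ammonium citrate: 0.3 g/L × 2.511 L = 0.7533 g = 753.30 mg
riboflavin: 1.75 mg/L × 2.511 L = 4.39 mg

trehalose 72.82 g; disodium phosphate 35.15 g; ferric ammonium citrate 753.30 mg; riboflavin 4.39 mg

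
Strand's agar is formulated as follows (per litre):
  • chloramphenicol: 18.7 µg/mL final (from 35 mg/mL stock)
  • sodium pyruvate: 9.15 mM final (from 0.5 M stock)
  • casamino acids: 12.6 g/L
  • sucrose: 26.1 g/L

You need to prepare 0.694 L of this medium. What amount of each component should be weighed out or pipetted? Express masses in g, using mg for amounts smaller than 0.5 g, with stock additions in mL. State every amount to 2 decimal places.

chloramphenicol 0.37 mL; sodium pyruvate 12.70 mL; casamino acids 8.74 g; sucrose 18.11 g

Working volume: 0.694 L.
chloramphenicol: dilute stock: 18.7 µg/mL × 694 mL ÷ 35000 µg/mL = 0.37 mL
sodium pyruvate: dilute stock: 9.15 mM × 694 mL ÷ 500 mM = 12.70 mL
casamino acids: 12.6 g/L × 0.694 L = 8.74 g
sucrose: 26.1 g/L × 0.694 L = 18.11 g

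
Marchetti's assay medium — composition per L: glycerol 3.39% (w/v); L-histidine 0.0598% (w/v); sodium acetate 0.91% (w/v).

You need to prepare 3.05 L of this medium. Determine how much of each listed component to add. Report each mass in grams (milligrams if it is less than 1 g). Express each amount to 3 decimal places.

Working volume: 3.05 L.
glycerol: 3.39 g per 100 mL × 3050 mL ÷ 100 = 103.395 g
L-histidine: 0.0598 g per 100 mL × 3050 mL ÷ 100 = 1.824 g
sodium acetate: 0.91% w/v = 9.1 g/L → 9.1 × 3.05 L = 27.755 g

glycerol 103.395 g; L-histidine 1.824 g; sodium acetate 27.755 g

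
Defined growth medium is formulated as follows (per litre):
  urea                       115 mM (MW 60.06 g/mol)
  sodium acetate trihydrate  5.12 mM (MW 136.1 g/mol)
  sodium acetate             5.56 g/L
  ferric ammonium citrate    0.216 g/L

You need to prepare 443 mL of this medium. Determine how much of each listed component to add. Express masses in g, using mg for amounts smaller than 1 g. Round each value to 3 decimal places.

Target volume = 443 mL = 0.443 L.
urea: 115 mmol/L × 60.06 g/mol × 0.443 L ÷ 1000 = 3.060 g
sodium acetate trihydrate: 5.12 mmol/L × 136.1 mg/mmol × 0.443 L = 308.697 mg
sodium acetate: 5.56 g/L × 0.443 L = 2.463 g
ferric ammonium citrate: 0.216 g/L × 0.443 L = 0.095688 g = 95.688 mg

urea 3.060 g; sodium acetate trihydrate 308.697 mg; sodium acetate 2.463 g; ferric ammonium citrate 95.688 mg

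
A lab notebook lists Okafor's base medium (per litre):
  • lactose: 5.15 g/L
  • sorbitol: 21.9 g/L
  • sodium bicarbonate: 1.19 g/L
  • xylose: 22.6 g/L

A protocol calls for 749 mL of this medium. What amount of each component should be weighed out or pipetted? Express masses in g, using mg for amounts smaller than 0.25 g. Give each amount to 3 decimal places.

Working volume: 749 mL = 0.749 L.
lactose: 5.15 g/L × 0.749 L = 3.857 g
sorbitol: 21.9 g/L × 0.749 L = 16.403 g
sodium bicarbonate: 1.19 g/L × 0.749 L = 0.891 g
xylose: 22.6 g/L × 0.749 L = 16.927 g

lactose 3.857 g; sorbitol 16.403 g; sodium bicarbonate 0.891 g; xylose 16.927 g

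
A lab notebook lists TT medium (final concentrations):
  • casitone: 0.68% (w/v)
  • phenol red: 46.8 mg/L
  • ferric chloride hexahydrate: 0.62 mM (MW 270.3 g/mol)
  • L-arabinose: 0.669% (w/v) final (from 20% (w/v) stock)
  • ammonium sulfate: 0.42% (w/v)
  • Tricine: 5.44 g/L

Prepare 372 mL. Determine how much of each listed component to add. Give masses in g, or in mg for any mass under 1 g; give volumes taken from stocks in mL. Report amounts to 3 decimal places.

Target volume = 372 mL = 0.372 L.
casitone: 0.68 g per 100 mL × 372 mL ÷ 100 = 2.530 g
phenol red: 46.8 mg/L × 0.372 L = 17.410 mg
ferric chloride hexahydrate: 0.62 mmol/L × 270.3 mg/mmol × 0.372 L = 62.342 mg
L-arabinose: C1V1 = C2V2 → 0.669% ÷ 20% × 372 mL = 12.443 mL
ammonium sulfate: 0.42 g per 100 mL × 372 mL ÷ 100 = 1.562 g
Tricine: 5.44 g/L × 0.372 L = 2.024 g

casitone 2.530 g; phenol red 17.410 mg; ferric chloride hexahydrate 62.342 mg; L-arabinose 12.443 mL; ammonium sulfate 1.562 g; Tricine 2.024 g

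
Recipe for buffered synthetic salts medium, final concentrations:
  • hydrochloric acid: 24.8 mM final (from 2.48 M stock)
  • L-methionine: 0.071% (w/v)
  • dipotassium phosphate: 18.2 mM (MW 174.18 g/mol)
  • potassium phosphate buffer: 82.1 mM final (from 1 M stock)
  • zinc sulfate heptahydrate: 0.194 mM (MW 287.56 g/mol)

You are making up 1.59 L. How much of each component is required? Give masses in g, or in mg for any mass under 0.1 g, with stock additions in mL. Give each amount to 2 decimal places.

Scale factor relative to 1 L: 1.59.
hydrochloric acid: V = C2·V2/C1 = 24.8 mM × 1590 mL ÷ 2480 mM = 15.90 mL
L-methionine: 0.071% w/v = 0.71 g/L → 0.71 × 1.59 L = 1.13 g
dipotassium phosphate: 18.2 mmol/L × 174.18 g/mol × 1.59 L ÷ 1000 = 5.04 g
potassium phosphate buffer: dilute stock: 82.1 mM × 1590 mL ÷ 1000 mM = 130.54 mL
zinc sulfate heptahydrate: 0.194 mmol/L × 287.56 mg/mmol × 1.59 L = 88.70 mg

hydrochloric acid 15.90 mL; L-methionine 1.13 g; dipotassium phosphate 5.04 g; potassium phosphate buffer 130.54 mL; zinc sulfate heptahydrate 88.70 mg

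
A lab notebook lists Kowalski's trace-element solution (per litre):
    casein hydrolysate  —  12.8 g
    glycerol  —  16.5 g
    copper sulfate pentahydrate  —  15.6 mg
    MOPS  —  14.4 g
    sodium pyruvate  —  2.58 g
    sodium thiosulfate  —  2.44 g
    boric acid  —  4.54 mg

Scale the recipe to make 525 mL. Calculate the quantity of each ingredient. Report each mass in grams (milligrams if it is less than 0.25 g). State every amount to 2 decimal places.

casein hydrolysate 6.72 g; glycerol 8.66 g; copper sulfate pentahydrate 8.19 mg; MOPS 7.56 g; sodium pyruvate 1.35 g; sodium thiosulfate 1.28 g; boric acid 2.38 mg

Ratio of target to recipe volume: 525 / 1000 = 0.525.
casein hydrolysate: 12.8 g × (525 mL / 1000 mL) = 6.72 g
glycerol: 16.5 g × (525 mL / 1000 mL) = 8.66 g
copper sulfate pentahydrate: 15.6 mg × (525 mL / 1000 mL) = 8.19 mg
MOPS: 14.4 g × (525 mL / 1000 mL) = 7.56 g
sodium pyruvate: 2.58 g × (525 mL / 1000 mL) = 1.35 g
sodium thiosulfate: 2.44 g × (525 mL / 1000 mL) = 1.28 g
boric acid: 4.54 mg × (525 mL / 1000 mL) = 2.38 mg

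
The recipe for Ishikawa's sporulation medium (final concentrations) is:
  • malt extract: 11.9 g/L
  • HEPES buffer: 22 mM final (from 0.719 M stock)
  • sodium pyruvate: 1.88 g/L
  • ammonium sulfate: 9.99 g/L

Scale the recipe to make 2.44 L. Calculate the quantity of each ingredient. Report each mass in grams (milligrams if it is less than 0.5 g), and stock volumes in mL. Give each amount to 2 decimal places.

malt extract 29.04 g; HEPES buffer 74.66 mL; sodium pyruvate 4.59 g; ammonium sulfate 24.38 g

Scale factor relative to 1 L: 2.44.
malt extract: 11.9 g/L × 2.44 L = 29.04 g
HEPES buffer: V = C2·V2/C1 = 22 mM × 2440 mL ÷ 719 mM = 74.66 mL
sodium pyruvate: 1.88 g/L × 2.44 L = 4.59 g
ammonium sulfate: 9.99 g/L × 2.44 L = 24.38 g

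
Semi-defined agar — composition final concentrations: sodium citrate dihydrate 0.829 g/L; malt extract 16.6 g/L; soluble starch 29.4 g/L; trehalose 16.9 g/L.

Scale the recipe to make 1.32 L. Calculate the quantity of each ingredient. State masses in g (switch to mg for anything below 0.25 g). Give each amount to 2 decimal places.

sodium citrate dihydrate 1.09 g; malt extract 21.91 g; soluble starch 38.81 g; trehalose 22.31 g

Working volume: 1.32 L.
sodium citrate dihydrate: 0.829 g/L × 1.32 L = 1.09 g
malt extract: 16.6 g/L × 1.32 L = 21.91 g
soluble starch: 29.4 g/L × 1.32 L = 38.81 g
trehalose: 16.9 g/L × 1.32 L = 22.31 g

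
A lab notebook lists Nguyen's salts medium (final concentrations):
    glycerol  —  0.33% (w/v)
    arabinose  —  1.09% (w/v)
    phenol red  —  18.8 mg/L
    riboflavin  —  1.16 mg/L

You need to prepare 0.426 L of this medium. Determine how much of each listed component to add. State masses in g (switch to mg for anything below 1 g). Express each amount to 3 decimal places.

glycerol 1.406 g; arabinose 4.643 g; phenol red 8.009 mg; riboflavin 0.494 mg

Working volume: 0.426 L.
glycerol: 0.33% w/v = 3.3 g/L → 3.3 × 0.426 L = 1.406 g
arabinose: 1.09 g per 100 mL × 426 mL ÷ 100 = 4.643 g
phenol red: 18.8 mg/L × 0.426 L = 8.009 mg
riboflavin: 1.16 mg/L × 0.426 L = 0.494 mg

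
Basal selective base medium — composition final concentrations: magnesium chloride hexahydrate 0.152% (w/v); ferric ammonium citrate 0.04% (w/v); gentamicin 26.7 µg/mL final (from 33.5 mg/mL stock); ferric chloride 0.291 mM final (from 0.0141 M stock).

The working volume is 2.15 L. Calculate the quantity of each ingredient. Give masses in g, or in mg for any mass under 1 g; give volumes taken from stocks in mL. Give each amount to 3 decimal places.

magnesium chloride hexahydrate 3.268 g; ferric ammonium citrate 860.000 mg; gentamicin 1.714 mL; ferric chloride 44.372 mL

Scale factor relative to 1 L: 2.15.
magnesium chloride hexahydrate: 0.152 g per 100 mL × 2150 mL ÷ 100 = 3.268 g
ferric ammonium citrate: 0.04% w/v = 0.4 g/L → 0.4 × 2.15 L = 0.86 g = 860.000 mg
gentamicin: C1V1 = C2V2 → 26.7 µg/mL × 2150 mL ÷ 33500 µg/mL = 1.714 mL
ferric chloride: dilute stock: 0.291 mM × 2150 mL ÷ 14.1 mM = 44.372 mL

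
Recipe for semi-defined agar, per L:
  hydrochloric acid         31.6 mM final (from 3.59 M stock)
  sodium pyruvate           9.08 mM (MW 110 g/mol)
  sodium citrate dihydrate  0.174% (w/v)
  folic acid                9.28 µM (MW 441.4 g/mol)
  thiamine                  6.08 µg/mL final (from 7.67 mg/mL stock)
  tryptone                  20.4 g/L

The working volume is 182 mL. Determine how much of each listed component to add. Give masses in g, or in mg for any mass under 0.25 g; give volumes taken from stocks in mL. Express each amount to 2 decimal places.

Working volume: 182 mL = 0.182 L.
hydrochloric acid: dilute stock: 31.6 mM × 182 mL ÷ 3590 mM = 1.60 mL
sodium pyruvate: 9.08 mmol/L × 110 mg/mmol × 0.182 L = 181.78 mg
sodium citrate dihydrate: 0.174 g per 100 mL × 182 mL ÷ 100 = 0.32 g
folic acid: 9.28 µmol/L × 441.4 g/mol × 0.182 L ÷ 1000 = 0.75 mg
thiamine: C1V1 = C2V2 → 6.08 µg/mL × 182 mL ÷ 7670 µg/mL = 0.14 mL
tryptone: 20.4 g/L × 0.182 L = 3.71 g

hydrochloric acid 1.60 mL; sodium pyruvate 181.78 mg; sodium citrate dihydrate 0.32 g; folic acid 0.75 mg; thiamine 0.14 mL; tryptone 3.71 g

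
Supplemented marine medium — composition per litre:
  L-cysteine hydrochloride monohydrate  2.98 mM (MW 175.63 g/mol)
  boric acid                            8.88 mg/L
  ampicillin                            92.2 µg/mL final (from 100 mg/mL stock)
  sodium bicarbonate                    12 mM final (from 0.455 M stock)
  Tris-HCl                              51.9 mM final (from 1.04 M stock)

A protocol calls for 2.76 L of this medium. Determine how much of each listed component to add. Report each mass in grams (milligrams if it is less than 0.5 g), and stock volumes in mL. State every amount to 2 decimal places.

L-cysteine hydrochloride monohydrate 1.44 g; boric acid 24.51 mg; ampicillin 2.54 mL; sodium bicarbonate 72.79 mL; Tris-HCl 137.73 mL

Working volume: 2.76 L.
L-cysteine hydrochloride monohydrate: 2.98 mmol/L × 175.63 g/mol × 2.76 L ÷ 1000 = 1.44 g
boric acid: 8.88 mg/L × 2.76 L = 24.51 mg
ampicillin: C1V1 = C2V2 → 92.2 µg/mL × 2760 mL ÷ 100000 µg/mL = 2.54 mL
sodium bicarbonate: dilute stock: 12 mM × 2760 mL ÷ 455 mM = 72.79 mL
Tris-HCl: C1V1 = C2V2 → 51.9 mM × 2760 mL ÷ 1040 mM = 137.73 mL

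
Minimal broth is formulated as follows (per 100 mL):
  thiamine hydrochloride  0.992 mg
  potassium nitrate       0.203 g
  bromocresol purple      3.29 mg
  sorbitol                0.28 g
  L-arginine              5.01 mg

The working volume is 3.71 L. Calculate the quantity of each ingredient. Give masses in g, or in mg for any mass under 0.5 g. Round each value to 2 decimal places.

thiamine hydrochloride 36.80 mg; potassium nitrate 7.53 g; bromocresol purple 122.06 mg; sorbitol 10.39 g; L-arginine 185.87 mg

Ratio of target to recipe volume: 3710 / 100 = 37.1.
thiamine hydrochloride: 0.992 mg × (3710 mL / 100 mL) = 36.80 mg
potassium nitrate: 0.203 g × (3710 mL / 100 mL) = 7.53 g
bromocresol purple: 3.29 mg × (3710 mL / 100 mL) = 122.06 mg
sorbitol: 0.28 g × (3710 mL / 100 mL) = 10.39 g
L-arginine: 5.01 mg × (3710 mL / 100 mL) = 185.87 mg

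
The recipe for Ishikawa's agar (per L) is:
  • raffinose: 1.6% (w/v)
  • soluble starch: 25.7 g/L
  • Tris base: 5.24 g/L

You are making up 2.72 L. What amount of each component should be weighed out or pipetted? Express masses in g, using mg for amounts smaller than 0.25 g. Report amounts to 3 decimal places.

Working volume: 2.72 L.
raffinose: 1.6% w/v = 16 g/L → 16 × 2.72 L = 43.520 g
soluble starch: 25.7 g/L × 2.72 L = 69.904 g
Tris base: 5.24 g/L × 2.72 L = 14.253 g

raffinose 43.520 g; soluble starch 69.904 g; Tris base 14.253 g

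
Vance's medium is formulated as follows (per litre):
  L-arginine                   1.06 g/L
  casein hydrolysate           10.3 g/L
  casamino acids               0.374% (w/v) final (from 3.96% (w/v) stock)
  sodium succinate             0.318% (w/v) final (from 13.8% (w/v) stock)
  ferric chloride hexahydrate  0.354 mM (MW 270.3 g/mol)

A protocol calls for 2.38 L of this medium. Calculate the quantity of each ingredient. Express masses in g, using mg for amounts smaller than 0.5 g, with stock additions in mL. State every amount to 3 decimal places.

Working volume: 2.38 L.
L-arginine: 1.06 g/L × 2.38 L = 2.523 g
casein hydrolysate: 10.3 g/L × 2.38 L = 24.514 g
casamino acids: dilute stock: 0.374% ÷ 3.96% × 2380 mL = 224.778 mL
sodium succinate: V = C2·V2/C1 = 0.318% ÷ 13.8% × 2380 mL = 54.843 mL
ferric chloride hexahydrate: 0.354 mmol/L × 270.3 mg/mmol × 2.38 L = 227.733 mg

L-arginine 2.523 g; casein hydrolysate 24.514 g; casamino acids 224.778 mL; sodium succinate 54.843 mL; ferric chloride hexahydrate 227.733 mg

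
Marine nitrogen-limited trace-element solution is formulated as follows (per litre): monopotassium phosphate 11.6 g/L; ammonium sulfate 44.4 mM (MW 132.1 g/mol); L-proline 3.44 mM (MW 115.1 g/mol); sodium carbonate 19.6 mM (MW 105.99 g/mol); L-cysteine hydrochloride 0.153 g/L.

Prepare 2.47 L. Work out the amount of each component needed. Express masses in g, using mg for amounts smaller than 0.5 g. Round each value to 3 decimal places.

Working volume: 2.47 L.
monopotassium phosphate: 11.6 g/L × 2.47 L = 28.652 g
ammonium sulfate: 44.4 mmol/L × 132.1 g/mol × 2.47 L ÷ 1000 = 14.487 g
L-proline: 3.44 mmol/L × 115.1 g/mol × 2.47 L ÷ 1000 = 0.978 g
sodium carbonate: 19.6 mmol/L × 105.99 g/mol × 2.47 L ÷ 1000 = 5.131 g
L-cysteine hydrochloride: 0.153 g/L × 2.47 L = 0.37791 g = 377.910 mg

monopotassium phosphate 28.652 g; ammonium sulfate 14.487 g; L-proline 0.978 g; sodium carbonate 5.131 g; L-cysteine hydrochloride 377.910 mg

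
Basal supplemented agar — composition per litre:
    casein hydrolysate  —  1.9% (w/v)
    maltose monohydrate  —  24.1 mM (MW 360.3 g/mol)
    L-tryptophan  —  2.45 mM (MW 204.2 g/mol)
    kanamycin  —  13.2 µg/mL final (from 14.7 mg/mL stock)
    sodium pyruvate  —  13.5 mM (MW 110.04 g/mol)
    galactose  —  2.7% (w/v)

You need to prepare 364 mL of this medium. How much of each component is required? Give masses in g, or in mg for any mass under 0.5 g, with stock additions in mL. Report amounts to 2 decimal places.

casein hydrolysate 6.92 g; maltose monohydrate 3.16 g; L-tryptophan 182.11 mg; kanamycin 0.33 mL; sodium pyruvate 0.54 g; galactose 9.83 g

Working volume: 364 mL = 0.364 L.
casein hydrolysate: 1.9% w/v = 19 g/L → 19 × 0.364 L = 6.92 g
maltose monohydrate: 24.1 mmol/L × 360.3 g/mol × 0.364 L ÷ 1000 = 3.16 g
L-tryptophan: 2.45 mmol/L × 204.2 mg/mmol × 0.364 L = 182.11 mg
kanamycin: V = C2·V2/C1 = 13.2 µg/mL × 364 mL ÷ 14700 µg/mL = 0.33 mL
sodium pyruvate: 13.5 mmol/L × 110.04 g/mol × 0.364 L ÷ 1000 = 0.54 g
galactose: 2.7% w/v = 27 g/L → 27 × 0.364 L = 9.83 g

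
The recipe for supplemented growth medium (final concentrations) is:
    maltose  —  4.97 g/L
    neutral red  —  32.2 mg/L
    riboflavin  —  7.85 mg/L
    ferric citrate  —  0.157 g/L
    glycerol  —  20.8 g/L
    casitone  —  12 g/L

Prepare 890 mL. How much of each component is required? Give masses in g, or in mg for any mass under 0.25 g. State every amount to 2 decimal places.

maltose 4.42 g; neutral red 28.66 mg; riboflavin 6.99 mg; ferric citrate 139.73 mg; glycerol 18.51 g; casitone 10.68 g

Working volume: 890 mL = 0.89 L.
maltose: 4.97 g/L × 0.89 L = 4.42 g
neutral red: 32.2 mg/L × 0.89 L = 28.66 mg
riboflavin: 7.85 mg/L × 0.89 L = 6.99 mg
ferric citrate: 0.157 g/L × 0.89 L = 0.13973 g = 139.73 mg
glycerol: 20.8 g/L × 0.89 L = 18.51 g
casitone: 12 g/L × 0.89 L = 10.68 g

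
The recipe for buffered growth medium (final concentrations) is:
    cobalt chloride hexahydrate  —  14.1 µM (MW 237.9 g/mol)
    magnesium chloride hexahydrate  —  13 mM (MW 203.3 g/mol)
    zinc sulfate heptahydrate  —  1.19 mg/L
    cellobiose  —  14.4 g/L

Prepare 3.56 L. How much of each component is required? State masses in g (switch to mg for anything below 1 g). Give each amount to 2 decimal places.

cobalt chloride hexahydrate 11.94 mg; magnesium chloride hexahydrate 9.41 g; zinc sulfate heptahydrate 4.24 mg; cellobiose 51.26 g

Scale factor relative to 1 L: 3.56.
cobalt chloride hexahydrate: 14.1 µmol/L × 237.9 g/mol × 3.56 L ÷ 1000 = 11.94 mg
magnesium chloride hexahydrate: 13 mmol/L × 203.3 g/mol × 3.56 L ÷ 1000 = 9.41 g
zinc sulfate heptahydrate: 1.19 mg/L × 3.56 L = 4.24 mg
cellobiose: 14.4 g/L × 3.56 L = 51.26 g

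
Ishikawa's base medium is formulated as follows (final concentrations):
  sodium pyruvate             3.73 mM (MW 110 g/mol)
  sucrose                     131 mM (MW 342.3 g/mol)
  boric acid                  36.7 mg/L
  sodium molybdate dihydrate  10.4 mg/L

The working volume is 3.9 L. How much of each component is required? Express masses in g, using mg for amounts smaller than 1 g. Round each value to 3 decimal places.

sodium pyruvate 1.600 g; sucrose 174.881 g; boric acid 143.130 mg; sodium molybdate dihydrate 40.560 mg

Working volume: 3.9 L.
sodium pyruvate: 3.73 mmol/L × 110 g/mol × 3.9 L ÷ 1000 = 1.600 g
sucrose: 131 mmol/L × 342.3 g/mol × 3.9 L ÷ 1000 = 174.881 g
boric acid: 36.7 mg/L × 3.9 L = 143.130 mg
sodium molybdate dihydrate: 10.4 mg/L × 3.9 L = 40.560 mg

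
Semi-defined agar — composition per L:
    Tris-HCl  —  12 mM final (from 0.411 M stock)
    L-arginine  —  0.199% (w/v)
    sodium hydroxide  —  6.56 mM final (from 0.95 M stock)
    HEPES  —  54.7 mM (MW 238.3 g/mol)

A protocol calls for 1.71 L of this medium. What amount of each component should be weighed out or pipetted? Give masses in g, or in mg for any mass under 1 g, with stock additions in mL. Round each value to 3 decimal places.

Scale factor relative to 1 L: 1.71.
Tris-HCl: dilute stock: 12 mM × 1710 mL ÷ 411 mM = 49.927 mL
L-arginine: 0.199 g per 100 mL × 1710 mL ÷ 100 = 3.403 g
sodium hydroxide: dilute stock: 6.56 mM × 1710 mL ÷ 950 mM = 11.808 mL
HEPES: 54.7 mmol/L × 238.3 g/mol × 1.71 L ÷ 1000 = 22.290 g

Tris-HCl 49.927 mL; L-arginine 3.403 g; sodium hydroxide 11.808 mL; HEPES 22.290 g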